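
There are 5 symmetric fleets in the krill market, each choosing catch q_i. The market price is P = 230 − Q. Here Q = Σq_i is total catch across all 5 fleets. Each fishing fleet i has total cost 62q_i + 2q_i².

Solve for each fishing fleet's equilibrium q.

16.8

A representative fishing fleet's profit is π_i = q_i(230 − Q) − 62q_i − 2q_i², with Q = q_i + Σ_{j≠i} q_j.
First-order condition: 168 − 6q_i − Σ_{j≠i} q_j = 0.
In a symmetric equilibrium every fishing fleet chooses the same q, so Σ_{j≠i} q_j = 4q. The condition becomes 168 − 10q = 0, giving q = 168/10 = 16.8.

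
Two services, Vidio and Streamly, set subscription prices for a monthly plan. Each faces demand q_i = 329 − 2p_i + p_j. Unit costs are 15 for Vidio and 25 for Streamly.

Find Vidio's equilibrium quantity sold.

Vidio's profit: π = (p_{Vidio} − 15)(329 − 2p_{Vidio} + p_{Streamly}).
∂π/∂p_{Vidio} = 359 − 4p_{Vidio} + p_{Streamly} = 0 ⇒ p_{Vidio} = 89.75 + 0.25p_{Streamly}.
Similarly p_{Streamly} = 94.75 + 0.25p_{Vidio}.
Solving the two reaction functions simultaneously: (1 − (0.25)(0.25))p_{Vidio} = 89.75 + 0.25·94.75, so 0.9375p_{Vidio} = 113.4375 and p_{Vidio} = 121.
Then p_{Streamly} = 94.75 + 0.25·121 = 125.
q_{Vidio} = 329 − 2·121 + 125 = 212.

212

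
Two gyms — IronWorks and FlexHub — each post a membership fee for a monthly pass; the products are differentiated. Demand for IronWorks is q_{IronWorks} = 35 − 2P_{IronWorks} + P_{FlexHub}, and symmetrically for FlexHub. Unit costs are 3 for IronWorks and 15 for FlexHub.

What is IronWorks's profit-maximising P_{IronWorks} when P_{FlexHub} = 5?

IronWorks's profit: π = (P_{IronWorks} − 3)(35 − 2P_{IronWorks} + P_{FlexHub}).
∂π/∂P_{IronWorks} = 41 − 4P_{IronWorks} + P_{FlexHub} = 0 ⇒ P_{IronWorks} = 10.25 + 0.25P_{FlexHub}.
At P_{FlexHub} = 5: P_{IronWorks} = 10.25 + 0.25·5 = 11.5.

11.5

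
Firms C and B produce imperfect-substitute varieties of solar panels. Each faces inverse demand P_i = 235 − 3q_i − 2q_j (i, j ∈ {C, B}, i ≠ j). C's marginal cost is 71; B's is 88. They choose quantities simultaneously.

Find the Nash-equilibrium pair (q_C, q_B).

Firm C's profit: π = q_C(235 − 3q_C − 2q_B) − 71q_C.
∂π/∂q_C = 164 − 6q_C − 2q_B = 0 ⇒ q_C = 82/3 − (1/3)q_B.
Similarly q_B = 24.5 − (1/3)q_C.
Substituting the second reaction function into the first: q_C = 82/3 − (1/3)(24.5 − (1/3)q_C), which gives (8/9)q_C = 115/6 ⇒ q_C = 21.5625.
Then q_B = 24.5 − (1/3)·21.5625 = 17.3125.

21.5625, 17.3125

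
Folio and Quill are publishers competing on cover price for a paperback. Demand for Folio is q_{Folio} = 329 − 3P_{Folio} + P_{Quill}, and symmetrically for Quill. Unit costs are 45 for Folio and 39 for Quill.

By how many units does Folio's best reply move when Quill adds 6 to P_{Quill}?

1

Folio's profit: π = (P_{Folio} − 45)(329 − 3P_{Folio} + P_{Quill}).
∂π/∂P_{Folio} = 464 − 6P_{Folio} + P_{Quill} = 0 ⇒ P_{Folio} = 232/3 + (1/6)P_{Quill}.
The reaction-function slope is 1/6, so a 6-unit rise in P_{Quill} moves P_{Folio} by 1/6 × 6 = 1. Folio's best response rises — the actions are strategic complements.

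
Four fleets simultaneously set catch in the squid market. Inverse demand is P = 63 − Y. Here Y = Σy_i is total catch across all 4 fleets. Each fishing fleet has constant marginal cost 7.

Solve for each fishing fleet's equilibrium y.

11.2

A representative fishing fleet's profit is π_i = y_i(63 − Y) − 7y_i, with Y = y_i + Σ_{j≠i} y_j.
First-order condition: 56 − 2y_i − Σ_{j≠i} y_j = 0.
Imposing symmetry (y_j = y for all j) turns Σ_{j≠i} y_j into 3y, so 56 = 5y and y = 11.2.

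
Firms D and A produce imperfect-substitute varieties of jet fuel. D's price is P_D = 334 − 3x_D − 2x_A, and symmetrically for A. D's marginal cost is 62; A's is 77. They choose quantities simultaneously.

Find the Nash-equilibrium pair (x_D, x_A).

Firm D's profit: π = x_D(334 − 3x_D − 2x_A) − 62x_D.
∂π/∂x_D = 272 − 6x_D − 2x_A = 0 ⇒ x_D = 136/3 − (1/3)x_A.
Similarly x_A = 257/6 − (1/3)x_D.
Plugging x_A into D's best response: x_D = 136/3 − (1/3)(257/6 − (1/3)x_D) ⇒ (8/9)x_D = 559/18, so x_D = 34.9375.
Then x_A = 257/6 − (1/3)·34.9375 = 31.1875.

34.9375, 31.1875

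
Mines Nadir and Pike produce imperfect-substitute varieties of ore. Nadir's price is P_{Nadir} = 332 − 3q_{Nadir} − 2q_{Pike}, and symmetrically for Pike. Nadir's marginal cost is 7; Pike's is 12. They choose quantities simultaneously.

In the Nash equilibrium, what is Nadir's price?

129.8125

Mine Nadir's profit: π = q_{Nadir}(332 − 3q_{Nadir} − 2q_{Pike}) − 7q_{Nadir}.
∂π/∂q_{Nadir} = 325 − 6q_{Nadir} − 2q_{Pike} = 0 ⇒ q_{Nadir} = 325/6 − (1/3)q_{Pike}.
Similarly q_{Pike} = 160/3 − (1/3)q_{Nadir}.
Solving the two reaction functions simultaneously: (1 − (−1/3)(−1/3))q_{Nadir} = 325/6 − (1/3)·(160/3), so (8/9)q_{Nadir} = 655/18 and q_{Nadir} = 40.9375.
Then q_{Pike} = 160/3 − (1/3)·40.9375 = 39.6875.
P_{Nadir} = 332 − 3·40.9375 − 2·39.6875 = 129.8125.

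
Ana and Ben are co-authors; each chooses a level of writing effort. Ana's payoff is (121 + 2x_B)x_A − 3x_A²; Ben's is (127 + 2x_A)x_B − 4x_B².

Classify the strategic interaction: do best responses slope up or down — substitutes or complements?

Expanding Ana's payoff: 121x_A + 2x_Bx_A − 3x_A².
∂π/∂x_A = 121 + 2x_B − 6x_A = 0, so x_A = 121/6 + (1/3)x_B.
The best-response slope dx_A/dx_B = 1/3 > 0: the reaction function is upward-sloping, so the choices are strategic complements.

strategic complements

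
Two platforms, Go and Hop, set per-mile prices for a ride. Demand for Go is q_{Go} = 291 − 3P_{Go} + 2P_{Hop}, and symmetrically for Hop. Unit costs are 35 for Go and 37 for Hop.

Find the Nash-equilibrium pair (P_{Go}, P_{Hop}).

Go's profit: π = (P_{Go} − 35)(291 − 3P_{Go} + 2P_{Hop}).
∂π/∂P_{Go} = 396 − 6P_{Go} + 2P_{Hop} = 0 ⇒ P_{Go} = 66 + (1/3)P_{Hop}.
Similarly P_{Hop} = 67 + (1/3)P_{Go}.
Solving the two reaction functions simultaneously: (1 − (1/3)(1/3))P_{Go} = 66 + (1/3)·67, so (8/9)P_{Go} = 265/3 and P_{Go} = 99.375.
Then P_{Hop} = 67 + (1/3)·99.375 = 100.125.

99.375, 100.125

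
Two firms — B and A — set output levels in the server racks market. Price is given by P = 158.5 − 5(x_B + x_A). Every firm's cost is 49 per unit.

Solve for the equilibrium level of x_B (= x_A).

Firm B's profit: π = x_B(158.5 − 5(x_B + x_A)) − 49x_B.
∂π/∂x_B = 109.5 − 10x_B − 5x_A = 0, so x_B = 10.95 − 0.5x_A.
The game is symmetric, so in equilibrium x_A = x_B: the reaction function gives 1.5x_B = 10.95, hence x_B = 7.3.

7.3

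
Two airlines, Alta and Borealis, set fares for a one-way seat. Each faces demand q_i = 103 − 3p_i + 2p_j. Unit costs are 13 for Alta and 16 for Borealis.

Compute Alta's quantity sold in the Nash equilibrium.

69.1875

Alta's profit: π = (p_{Alta} − 13)(103 − 3p_{Alta} + 2p_{Borealis}).
∂π/∂p_{Alta} = 142 − 6p_{Alta} + 2p_{Borealis} = 0 ⇒ p_{Alta} = 71/3 + (1/3)p_{Borealis}.
Similarly p_{Borealis} = 151/6 + (1/3)p_{Alta}.
Solving the two reaction functions simultaneously: (1 − (1/3)(1/3))p_{Alta} = 71/3 + (1/3)·(151/6), so (8/9)p_{Alta} = 577/18 and p_{Alta} = 36.0625.
Then p_{Borealis} = 151/6 + (1/3)·36.0625 = 37.1875.
q_{Alta} = 103 − 3·36.0625 + 2·37.1875 = 69.1875.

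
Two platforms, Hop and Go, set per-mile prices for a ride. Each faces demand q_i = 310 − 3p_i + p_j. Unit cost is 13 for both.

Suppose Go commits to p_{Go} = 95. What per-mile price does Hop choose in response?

74

Hop's profit: π = (p_{Hop} − 13)(310 − 3p_{Hop} + p_{Go}).
∂π/∂p_{Hop} = 349 − 6p_{Hop} + p_{Go} = 0 ⇒ p_{Hop} = 349/6 + (1/6)p_{Go}.
At p_{Go} = 95: p_{Hop} = 349/6 + (1/6)·95 = 74.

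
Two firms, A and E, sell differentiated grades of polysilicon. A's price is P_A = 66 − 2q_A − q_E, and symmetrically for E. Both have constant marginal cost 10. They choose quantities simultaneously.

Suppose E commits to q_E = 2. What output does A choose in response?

Firm A's profit: π = q_A(66 − 2q_A − q_E) − 10q_A.
∂π/∂q_A = 56 − 4q_A − q_E = 0 ⇒ q_A = 14 − 0.25q_E.
At q_E = 2: q_A = 14 − 0.25·2 = 13.5.

13.5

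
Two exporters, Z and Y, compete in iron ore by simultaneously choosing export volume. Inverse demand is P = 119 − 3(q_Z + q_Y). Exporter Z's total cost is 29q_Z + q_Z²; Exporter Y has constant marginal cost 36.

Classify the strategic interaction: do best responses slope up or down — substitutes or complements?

strategic substitutes

Exporter Z's profit: π = q_Z(119 − 3(q_Z + q_Y)) − 29q_Z − q_Z².
∂π/∂q_Z = 90 − 8q_Z − 3q_Y = 0, so q_Z = 11.25 − 0.375q_Y.
The best-response slope dq_Z/dq_Y = −0.375 < 0: the reaction function is downward-sloping, so the choices are strategic substitutes.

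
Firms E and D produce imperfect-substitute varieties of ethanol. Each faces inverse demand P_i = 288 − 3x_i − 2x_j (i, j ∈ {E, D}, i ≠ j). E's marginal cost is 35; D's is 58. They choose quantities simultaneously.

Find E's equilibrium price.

Firm E's profit: π = x_E(288 − 3x_E − 2x_D) − 35x_E.
∂π/∂x_E = 253 − 6x_E − 2x_D = 0 ⇒ x_E = 253/6 − (1/3)x_D.
Similarly x_D = 115/3 − (1/3)x_E.
Solving the two reaction functions simultaneously: (1 − (−1/3)(−1/3))x_E = 253/6 − (1/3)·(115/3), so (8/9)x_E = 529/18 and x_E = 33.0625.
Then x_D = 115/3 − (1/3)·33.0625 = 27.3125.
P_E = 288 − 3·33.0625 − 2·27.3125 = 134.1875.

134.1875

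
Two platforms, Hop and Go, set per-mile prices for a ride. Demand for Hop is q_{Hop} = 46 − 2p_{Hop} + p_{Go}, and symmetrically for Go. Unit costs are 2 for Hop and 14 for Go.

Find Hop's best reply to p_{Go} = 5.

13.75

Hop's profit: π = (p_{Hop} − 2)(46 − 2p_{Hop} + p_{Go}).
∂π/∂p_{Hop} = 50 − 4p_{Hop} + p_{Go} = 0 ⇒ p_{Hop} = 12.5 + 0.25p_{Go}.
At p_{Go} = 5: p_{Hop} = 12.5 + 0.25·5 = 13.75.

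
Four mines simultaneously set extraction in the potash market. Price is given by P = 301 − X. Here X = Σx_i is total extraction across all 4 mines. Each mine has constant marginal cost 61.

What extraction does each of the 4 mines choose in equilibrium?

48

A representative mine's profit is π_i = x_i(301 − X) − 61x_i, with X = x_i + Σ_{j≠i} x_j.
First-order condition: 240 − 2x_i − Σ_{j≠i} x_j = 0.
In a symmetric equilibrium every mine chooses the same x, so Σ_{j≠i} x_j = 3x. The condition becomes 240 − 5x = 0, giving x = 240/5 = 48.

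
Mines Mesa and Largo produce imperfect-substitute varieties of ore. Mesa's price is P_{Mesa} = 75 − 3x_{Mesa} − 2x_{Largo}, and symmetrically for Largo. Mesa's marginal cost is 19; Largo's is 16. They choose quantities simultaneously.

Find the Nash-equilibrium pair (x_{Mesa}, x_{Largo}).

Mine Mesa's profit: π = x_{Mesa}(75 − 3x_{Mesa} − 2x_{Largo}) − 19x_{Mesa}.
∂π/∂x_{Mesa} = 56 − 6x_{Mesa} − 2x_{Largo} = 0 ⇒ x_{Mesa} = 28/3 − (1/3)x_{Largo}.
Similarly x_{Largo} = 59/6 − (1/3)x_{Mesa}.
Solving the two reaction functions simultaneously: (1 − (−1/3)(−1/3))x_{Mesa} = 28/3 − (1/3)·(59/6), so (8/9)x_{Mesa} = 109/18 and x_{Mesa} = 6.8125.
Then x_{Largo} = 59/6 − (1/3)·6.8125 = 7.5625.

6.8125, 7.5625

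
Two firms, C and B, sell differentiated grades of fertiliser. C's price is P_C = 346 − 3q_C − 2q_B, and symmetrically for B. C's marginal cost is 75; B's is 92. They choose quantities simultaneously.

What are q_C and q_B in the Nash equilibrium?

Firm C's profit: π = q_C(346 − 3q_C − 2q_B) − 75q_C.
∂π/∂q_C = 271 − 6q_C − 2q_B = 0 ⇒ q_C = 271/6 − (1/3)q_B.
Similarly q_B = 127/3 − (1/3)q_C.
Solving the two reaction functions simultaneously: (1 − (−1/3)(−1/3))q_C = 271/6 − (1/3)·(127/3), so (8/9)q_C = 559/18 and q_C = 34.9375.
Then q_B = 127/3 − (1/3)·34.9375 = 30.6875.

34.9375, 30.6875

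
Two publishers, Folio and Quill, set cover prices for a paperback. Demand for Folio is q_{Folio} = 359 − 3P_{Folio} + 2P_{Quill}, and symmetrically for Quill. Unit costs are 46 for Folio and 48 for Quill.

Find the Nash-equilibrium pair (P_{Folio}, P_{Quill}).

124.625, 125.375

Folio's profit: π = (P_{Folio} − 46)(359 − 3P_{Folio} + 2P_{Quill}).
∂π/∂P_{Folio} = 497 − 6P_{Folio} + 2P_{Quill} = 0 ⇒ P_{Folio} = 497/6 + (1/3)P_{Quill}.
Similarly P_{Quill} = 503/6 + (1/3)P_{Folio}.
Solving the two reaction functions simultaneously: (1 − (1/3)(1/3))P_{Folio} = 497/6 + (1/3)·(503/6), so (8/9)P_{Folio} = 997/9 and P_{Folio} = 124.625.
Then P_{Quill} = 503/6 + (1/3)·124.625 = 125.375.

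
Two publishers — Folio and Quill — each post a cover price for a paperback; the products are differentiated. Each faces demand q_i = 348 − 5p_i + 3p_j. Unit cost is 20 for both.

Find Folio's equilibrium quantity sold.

220

Folio's profit: π = (p_{Folio} − 20)(348 − 5p_{Folio} + 3p_{Quill}).
∂π/∂p_{Folio} = 448 − 10p_{Folio} + 3p_{Quill} = 0 ⇒ p_{Folio} = 44.8 + 0.3p_{Quill}.
By symmetry p_{Quill} = p_{Folio}; substituting into the reaction function, 0.7p_{Folio} = 44.8 and p_{Folio} = 64.
q_{Folio} = 348 − 5·64 + 3·64 = 220.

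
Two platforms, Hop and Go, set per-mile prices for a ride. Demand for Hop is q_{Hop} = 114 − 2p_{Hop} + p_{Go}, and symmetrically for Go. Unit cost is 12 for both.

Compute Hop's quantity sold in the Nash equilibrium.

Hop's profit: π = (p_{Hop} − 12)(114 − 2p_{Hop} + p_{Go}).
∂π/∂p_{Hop} = 138 − 4p_{Hop} + p_{Go} = 0 ⇒ p_{Hop} = 34.5 + 0.25p_{Go}.
By symmetry p_{Go} = p_{Hop}; substituting into the reaction function, 0.75p_{Hop} = 34.5 and p_{Hop} = 46.
q_{Hop} = 114 − 2·46 + 46 = 68.

68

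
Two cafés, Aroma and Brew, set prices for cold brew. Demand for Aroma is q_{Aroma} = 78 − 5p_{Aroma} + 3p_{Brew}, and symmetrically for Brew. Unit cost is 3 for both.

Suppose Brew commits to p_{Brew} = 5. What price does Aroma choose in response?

10.8

Aroma's profit: π = (p_{Aroma} − 3)(78 − 5p_{Aroma} + 3p_{Brew}).
∂π/∂p_{Aroma} = 93 − 10p_{Aroma} + 3p_{Brew} = 0 ⇒ p_{Aroma} = 9.3 + 0.3p_{Brew}.
At p_{Brew} = 5: p_{Aroma} = 9.3 + 0.3·5 = 10.8.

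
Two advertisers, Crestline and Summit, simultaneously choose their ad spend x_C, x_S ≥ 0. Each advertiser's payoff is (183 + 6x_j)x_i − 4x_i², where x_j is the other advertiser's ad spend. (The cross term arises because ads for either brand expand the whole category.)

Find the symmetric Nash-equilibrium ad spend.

Crestline's payoff is (183 + 6x_S)x_C − 4x_C².
∂π/∂x_C = 183 + 6x_S − 8x_C = 0, so x_C = 22.875 + 0.75x_S.
Setting x_C = x_S in the reaction function: x_C = 22.875 + 0.75x_C, so x_C = 22.875 / 0.25 = 91.5.

91.5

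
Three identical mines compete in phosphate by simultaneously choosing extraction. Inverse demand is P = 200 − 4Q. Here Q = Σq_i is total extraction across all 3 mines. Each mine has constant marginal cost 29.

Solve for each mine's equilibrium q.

10.6875

A representative mine's profit is π_i = q_i(200 − 4Q) − 29q_i, with Q = q_i + Σ_{j≠i} q_j.
First-order condition: 171 − 8q_i − 4Σ_{j≠i} q_j = 0.
With identical mines, set every q_j = q: then 171 − 8q − 8q = 0, i.e. q = 171/16 = 10.6875.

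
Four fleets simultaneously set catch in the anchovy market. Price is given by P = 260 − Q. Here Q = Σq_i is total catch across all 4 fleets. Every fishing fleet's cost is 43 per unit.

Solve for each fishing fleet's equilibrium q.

A representative fishing fleet's profit is π_i = q_i(260 − Q) − 43q_i, with Q = q_i + Σ_{j≠i} q_j.
First-order condition: 217 − 2q_i − Σ_{j≠i} q_j = 0.
In a symmetric equilibrium every fishing fleet chooses the same q, so Σ_{j≠i} q_j = 3q. The condition becomes 217 − 5q = 0, giving q = 217/5 = 43.4.

43.4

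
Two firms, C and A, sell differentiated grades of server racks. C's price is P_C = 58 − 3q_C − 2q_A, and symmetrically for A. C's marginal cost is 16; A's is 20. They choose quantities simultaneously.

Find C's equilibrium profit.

Firm C's profit: π = q_C(58 − 3q_C − 2q_A) − 16q_C.
∂π/∂q_C = 42 − 6q_C − 2q_A = 0 ⇒ q_C = 7 − (1/3)q_A.
Similarly q_A = 19/3 − (1/3)q_C.
Plugging q_A into C's best response: q_C = 7 − (1/3)(19/3 − (1/3)q_C) ⇒ (8/9)q_C = 44/9, so q_C = 5.5.
Then q_A = 19/3 − (1/3)·5.5 = 4.5.
P_C = 58 − 3·5.5 − 2·4.5 = 32.5.
Profit = (32.5 − 16)·5.5 = 90.75.

90.75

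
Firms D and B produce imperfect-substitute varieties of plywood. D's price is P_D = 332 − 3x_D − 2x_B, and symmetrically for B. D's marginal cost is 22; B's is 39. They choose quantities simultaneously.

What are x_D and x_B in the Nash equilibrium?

Firm D's profit: π = x_D(332 − 3x_D − 2x_B) − 22x_D.
∂π/∂x_D = 310 − 6x_D − 2x_B = 0 ⇒ x_D = 155/3 − (1/3)x_B.
Similarly x_B = 293/6 − (1/3)x_D.
Solving the two reaction functions simultaneously: (1 − (−1/3)(−1/3))x_D = 155/3 − (1/3)·(293/6), so (8/9)x_D = 637/18 and x_D = 39.8125.
Then x_B = 293/6 − (1/3)·39.8125 = 35.5625.

39.8125, 35.5625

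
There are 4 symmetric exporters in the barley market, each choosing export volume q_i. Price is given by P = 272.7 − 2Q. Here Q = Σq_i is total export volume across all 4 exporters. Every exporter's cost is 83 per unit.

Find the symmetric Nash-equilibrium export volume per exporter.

18.97

A representative exporter's profit is π_i = q_i(272.7 − 2Q) − 83q_i, with Q = q_i + Σ_{j≠i} q_j.
First-order condition: 189.7 − 4q_i − 2Σ_{j≠i} q_j = 0.
In a symmetric equilibrium every exporter chooses the same q, so Σ_{j≠i} q_j = 3q. The condition becomes 189.7 − 10q = 0, giving q = 189.7/10 = 18.97.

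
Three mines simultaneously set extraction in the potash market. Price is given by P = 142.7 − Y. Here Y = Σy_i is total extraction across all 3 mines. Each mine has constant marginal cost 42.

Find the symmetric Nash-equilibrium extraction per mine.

25.175

A representative mine's profit is π_i = y_i(142.7 − Y) − 42y_i, with Y = y_i + Σ_{j≠i} y_j.
First-order condition: 100.7 − 2y_i − Σ_{j≠i} y_j = 0.
In a symmetric equilibrium every mine chooses the same y, so Σ_{j≠i} y_j = 2y. The condition becomes 100.7 − 4y = 0, giving y = 100.7/4 = 25.175.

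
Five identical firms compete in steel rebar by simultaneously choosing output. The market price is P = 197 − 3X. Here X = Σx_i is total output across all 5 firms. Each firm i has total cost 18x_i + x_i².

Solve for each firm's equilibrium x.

A representative firm's profit is π_i = x_i(197 − 3X) − 18x_i − x_i², with X = x_i + Σ_{j≠i} x_j.
First-order condition: 179 − 8x_i − 3Σ_{j≠i} x_j = 0.
In a symmetric equilibrium every firm chooses the same x, so Σ_{j≠i} x_j = 4x. The condition becomes 179 − 20x = 0, giving x = 179/20 = 8.95.

8.95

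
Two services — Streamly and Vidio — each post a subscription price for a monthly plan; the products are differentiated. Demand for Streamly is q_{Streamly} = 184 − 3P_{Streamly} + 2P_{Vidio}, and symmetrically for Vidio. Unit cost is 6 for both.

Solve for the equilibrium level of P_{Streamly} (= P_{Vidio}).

50.5

Streamly's profit: π = (P_{Streamly} − 6)(184 − 3P_{Streamly} + 2P_{Vidio}).
∂π/∂P_{Streamly} = 202 − 6P_{Streamly} + 2P_{Vidio} = 0 ⇒ P_{Streamly} = 101/3 + (1/3)P_{Vidio}.
The game is symmetric, so in equilibrium P_{Vidio} = P_{Streamly}: the reaction function gives (2/3)P_{Streamly} = 101/3, hence P_{Streamly} = 50.5.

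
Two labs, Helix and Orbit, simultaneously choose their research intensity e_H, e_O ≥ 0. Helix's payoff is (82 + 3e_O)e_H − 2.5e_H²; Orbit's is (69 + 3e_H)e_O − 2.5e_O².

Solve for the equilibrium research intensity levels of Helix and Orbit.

Expanding Helix's payoff: 82e_H + 3e_Oe_H − 2.5e_H².
∂π/∂e_H = 82 + 3e_O − 5e_H = 0, so e_H = 16.4 + 0.6e_O.
Likewise for Orbit: e_O = 13.8 + 0.6e_H.
Solving the two reaction functions simultaneously: (1 − (0.6)(0.6))e_H = 16.4 + 0.6·13.8, so 0.64e_H = 24.68 and e_H = 38.5625.
Then e_O = 13.8 + 0.6·38.5625 = 36.9375.

38.5625, 36.9375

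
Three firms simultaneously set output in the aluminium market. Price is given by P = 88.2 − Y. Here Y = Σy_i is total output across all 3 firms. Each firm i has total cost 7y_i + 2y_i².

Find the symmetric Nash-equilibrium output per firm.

A representative firm's profit is π_i = y_i(88.2 − Y) − 7y_i − 2y_i², with Y = y_i + Σ_{j≠i} y_j.
First-order condition: 81.2 − 6y_i − Σ_{j≠i} y_j = 0.
Imposing symmetry (y_j = y for all j) turns Σ_{j≠i} y_j into 2y, so 81.2 = 8y and y = 10.15.

10.15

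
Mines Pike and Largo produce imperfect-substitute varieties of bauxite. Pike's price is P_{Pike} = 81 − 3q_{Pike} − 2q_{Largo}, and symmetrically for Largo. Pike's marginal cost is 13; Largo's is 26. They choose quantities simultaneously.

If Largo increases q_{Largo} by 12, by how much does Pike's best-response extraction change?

-4

Mine Pike's profit: π = q_{Pike}(81 − 3q_{Pike} − 2q_{Largo}) − 13q_{Pike}.
∂π/∂q_{Pike} = 68 − 6q_{Pike} − 2q_{Largo} = 0 ⇒ q_{Pike} = 34/3 − (1/3)q_{Largo}.
The reaction-function slope is −1/3, so a 12-unit rise in q_{Largo} moves q_{Pike} by −1/3 × 12 = −4. Pike's best response falls — the actions are strategic substitutes.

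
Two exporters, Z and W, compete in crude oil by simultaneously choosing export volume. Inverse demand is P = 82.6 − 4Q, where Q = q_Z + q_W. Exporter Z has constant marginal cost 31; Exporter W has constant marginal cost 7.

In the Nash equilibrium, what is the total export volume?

10.6

Exporter Z's profit: π = q_Z(82.6 − 4(q_Z + q_W)) − 31q_Z.
∂π/∂q_Z = 51.6 − 8q_Z − 4q_W = 0, so q_Z = 6.45 − 0.5q_W.
By the same steps for W: q_W = 9.45 − 0.5q_Z.
Solving the two reaction functions simultaneously: (1 − (−0.5)(−0.5))q_Z = 6.45 − 0.5·9.45, so 0.75q_Z = 1.725 and q_Z = 2.3.
Then q_W = 9.45 − 0.5·2.3 = 8.3.
Total export volume: 2.3 + 8.3 = 10.6.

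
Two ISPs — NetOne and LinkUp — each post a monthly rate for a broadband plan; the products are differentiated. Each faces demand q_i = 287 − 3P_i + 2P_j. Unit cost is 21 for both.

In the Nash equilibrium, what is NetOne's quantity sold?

199.5

NetOne's profit: π = (P_{NetOne} − 21)(287 − 3P_{NetOne} + 2P_{LinkUp}).
∂π/∂P_{NetOne} = 350 − 6P_{NetOne} + 2P_{LinkUp} = 0 ⇒ P_{NetOne} = 175/3 + (1/3)P_{LinkUp}.
By symmetry P_{LinkUp} = P_{NetOne}; substituting into the reaction function, (2/3)P_{NetOne} = 175/3 and P_{NetOne} = 87.5.
q_{NetOne} = 287 − 3·87.5 + 2·87.5 = 199.5.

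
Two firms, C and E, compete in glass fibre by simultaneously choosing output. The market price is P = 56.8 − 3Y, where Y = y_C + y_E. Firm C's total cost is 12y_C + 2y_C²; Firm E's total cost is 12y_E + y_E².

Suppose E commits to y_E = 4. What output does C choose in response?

Firm C's profit: π = y_C(56.8 − 3(y_C + y_E)) − 12y_C − 2y_C².
∂π/∂y_C = 44.8 − 10y_C − 3y_E = 0, so y_C = 4.48 − 0.3y_E.
At y_E = 4: y_C = 4.48 − 0.3·4 = 3.28.

3.28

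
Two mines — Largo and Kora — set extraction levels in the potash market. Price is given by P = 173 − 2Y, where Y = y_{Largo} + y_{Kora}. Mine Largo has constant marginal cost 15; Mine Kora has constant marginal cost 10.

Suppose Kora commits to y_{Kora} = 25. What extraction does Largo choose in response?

27

Mine Largo's profit: π = y_{Largo}(173 − 2(y_{Largo} + y_{Kora})) − 15y_{Largo}.
∂π/∂y_{Largo} = 158 − 4y_{Largo} − 2y_{Kora} = 0, so y_{Largo} = 39.5 − 0.5y_{Kora}.
At y_{Kora} = 25: y_{Largo} = 39.5 − 0.5·25 = 27.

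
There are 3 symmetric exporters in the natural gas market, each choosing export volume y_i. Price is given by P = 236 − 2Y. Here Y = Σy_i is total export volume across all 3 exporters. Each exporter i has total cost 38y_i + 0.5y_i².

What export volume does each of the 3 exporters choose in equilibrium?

A representative exporter's profit is π_i = y_i(236 − 2Y) − 38y_i − 0.5y_i², with Y = y_i + Σ_{j≠i} y_j.
First-order condition: 198 − 5y_i − 2Σ_{j≠i} y_j = 0.
With identical exporters, set every y_j = y: then 198 − 5y − 4y = 0, i.e. y = 198/9 = 22.

22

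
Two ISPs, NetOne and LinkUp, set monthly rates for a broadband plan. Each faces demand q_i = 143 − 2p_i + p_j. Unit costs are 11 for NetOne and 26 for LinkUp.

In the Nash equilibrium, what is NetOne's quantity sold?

92

NetOne's profit: π = (p_{NetOne} − 11)(143 − 2p_{NetOne} + p_{LinkUp}).
∂π/∂p_{NetOne} = 165 − 4p_{NetOne} + p_{LinkUp} = 0 ⇒ p_{NetOne} = 41.25 + 0.25p_{LinkUp}.
Similarly p_{LinkUp} = 48.75 + 0.25p_{NetOne}.
Plugging p_{LinkUp} into NetOne's best response: p_{NetOne} = 41.25 + 0.25(48.75 + 0.25p_{NetOne}) ⇒ 0.9375p_{NetOne} = 53.4375, so p_{NetOne} = 57.
Then p_{LinkUp} = 48.75 + 0.25·57 = 63.
q_{NetOne} = 143 − 2·57 + 63 = 92.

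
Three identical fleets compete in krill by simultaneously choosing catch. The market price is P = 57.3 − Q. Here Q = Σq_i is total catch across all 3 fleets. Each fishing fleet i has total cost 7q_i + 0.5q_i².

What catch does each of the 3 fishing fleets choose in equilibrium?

10.06

A representative fishing fleet's profit is π_i = q_i(57.3 − Q) − 7q_i − 0.5q_i², with Q = q_i + Σ_{j≠i} q_j.
First-order condition: 50.3 − 3q_i − Σ_{j≠i} q_j = 0.
Imposing symmetry (q_j = q for all j) turns Σ_{j≠i} q_j into 2q, so 50.3 = 5q and q = 10.06.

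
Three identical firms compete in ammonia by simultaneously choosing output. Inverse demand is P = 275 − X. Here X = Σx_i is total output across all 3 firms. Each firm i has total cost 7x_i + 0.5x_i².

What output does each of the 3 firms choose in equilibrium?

A representative firm's profit is π_i = x_i(275 − X) − 7x_i − 0.5x_i², with X = x_i + Σ_{j≠i} x_j.
First-order condition: 268 − 3x_i − Σ_{j≠i} x_j = 0.
With identical firms, set every x_j = x: then 268 − 3x − 2x = 0, i.e. x = 268/5 = 53.6.

53.6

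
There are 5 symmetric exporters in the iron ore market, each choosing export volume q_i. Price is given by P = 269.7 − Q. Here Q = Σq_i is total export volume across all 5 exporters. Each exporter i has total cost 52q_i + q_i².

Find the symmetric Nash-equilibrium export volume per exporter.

27.2125

A representative exporter's profit is π_i = q_i(269.7 − Q) − 52q_i − q_i², with Q = q_i + Σ_{j≠i} q_j.
First-order condition: 217.7 − 4q_i − Σ_{j≠i} q_j = 0.
Imposing symmetry (q_j = q for all j) turns Σ_{j≠i} q_j into 4q, so 217.7 = 8q and q = 27.2125.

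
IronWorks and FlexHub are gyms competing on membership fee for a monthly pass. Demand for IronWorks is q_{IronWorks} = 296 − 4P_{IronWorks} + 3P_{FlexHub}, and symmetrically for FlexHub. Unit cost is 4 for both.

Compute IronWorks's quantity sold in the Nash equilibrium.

IronWorks's profit: π = (P_{IronWorks} − 4)(296 − 4P_{IronWorks} + 3P_{FlexHub}).
∂π/∂P_{IronWorks} = 312 − 8P_{IronWorks} + 3P_{FlexHub} = 0 ⇒ P_{IronWorks} = 39 + 0.375P_{FlexHub}.
By symmetry P_{FlexHub} = P_{IronWorks}; substituting into the reaction function, 0.625P_{IronWorks} = 39 and P_{IronWorks} = 62.4.
q_{IronWorks} = 296 − 4·62.4 + 3·62.4 = 233.6.

233.6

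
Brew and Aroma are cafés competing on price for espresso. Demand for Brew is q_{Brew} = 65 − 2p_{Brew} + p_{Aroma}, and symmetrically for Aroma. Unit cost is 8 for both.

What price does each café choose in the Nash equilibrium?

Brew's profit: π = (p_{Brew} − 8)(65 − 2p_{Brew} + p_{Aroma}).
∂π/∂p_{Brew} = 81 − 4p_{Brew} + p_{Aroma} = 0 ⇒ p_{Brew} = 20.25 + 0.25p_{Aroma}.
Setting p_{Brew} = p_{Aroma} in the reaction function: p_{Brew} = 20.25 + 0.25p_{Brew}, so p_{Brew} = 20.25 / 0.75 = 27.

27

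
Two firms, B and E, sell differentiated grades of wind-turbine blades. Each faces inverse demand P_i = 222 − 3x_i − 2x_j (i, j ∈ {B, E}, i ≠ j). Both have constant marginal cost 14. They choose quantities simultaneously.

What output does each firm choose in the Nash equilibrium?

Firm B's profit: π = x_B(222 − 3x_B − 2x_E) − 14x_B.
∂π/∂x_B = 208 − 6x_B − 2x_E = 0 ⇒ x_B = 104/3 − (1/3)x_E.
Setting x_B = x_E in the reaction function: x_B = 104/3 − (1/3)x_B, so x_B = (104/3) / (4/3) = 26.

26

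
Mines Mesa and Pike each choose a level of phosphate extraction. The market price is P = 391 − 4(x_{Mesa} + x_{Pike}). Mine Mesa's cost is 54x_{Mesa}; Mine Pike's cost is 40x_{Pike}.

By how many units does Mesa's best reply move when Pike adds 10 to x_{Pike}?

-5

Mine Mesa's profit: π = x_{Mesa}(391 − 4(x_{Mesa} + x_{Pike})) − 54x_{Mesa}.
∂π/∂x_{Mesa} = 337 − 8x_{Mesa} − 4x_{Pike} = 0, so x_{Mesa} = 42.125 − 0.5x_{Pike}.
The reaction-function slope is −0.5, so a 10-unit rise in x_{Pike} moves x_{Mesa} by −0.5 × 10 = −5. Mesa's best response falls — the actions are strategic substitutes.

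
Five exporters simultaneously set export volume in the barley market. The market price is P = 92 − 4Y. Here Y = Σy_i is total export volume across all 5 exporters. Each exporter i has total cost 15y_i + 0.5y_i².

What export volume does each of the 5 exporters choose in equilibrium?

A representative exporter's profit is π_i = y_i(92 − 4Y) − 15y_i − 0.5y_i², with Y = y_i + Σ_{j≠i} y_j.
First-order condition: 77 − 9y_i − 4Σ_{j≠i} y_j = 0.
In a symmetric equilibrium every exporter chooses the same y, so Σ_{j≠i} y_j = 4y. The condition becomes 77 − 25y = 0, giving y = 77/25 = 3.08.

3.08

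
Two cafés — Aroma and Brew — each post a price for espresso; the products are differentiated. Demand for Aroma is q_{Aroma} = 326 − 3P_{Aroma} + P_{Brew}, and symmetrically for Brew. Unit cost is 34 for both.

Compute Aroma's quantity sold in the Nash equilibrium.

154.8

Aroma's profit: π = (P_{Aroma} − 34)(326 − 3P_{Aroma} + P_{Brew}).
∂π/∂P_{Aroma} = 428 − 6P_{Aroma} + P_{Brew} = 0 ⇒ P_{Aroma} = 214/3 + (1/6)P_{Brew}.
By symmetry P_{Brew} = P_{Aroma}; substituting into the reaction function, (5/6)P_{Aroma} = 214/3 and P_{Aroma} = 85.6.
q_{Aroma} = 326 − 3·85.6 + 85.6 = 154.8.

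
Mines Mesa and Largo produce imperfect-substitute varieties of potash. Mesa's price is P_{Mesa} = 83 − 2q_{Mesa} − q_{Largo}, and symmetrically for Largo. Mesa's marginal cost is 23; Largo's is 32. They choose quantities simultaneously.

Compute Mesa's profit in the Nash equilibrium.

Mine Mesa's profit: π = q_{Mesa}(83 − 2q_{Mesa} − q_{Largo}) − 23q_{Mesa}.
∂π/∂q_{Mesa} = 60 − 4q_{Mesa} − q_{Largo} = 0 ⇒ q_{Mesa} = 15 − 0.25q_{Largo}.
Similarly q_{Largo} = 12.75 − 0.25q_{Mesa}.
Solving the two reaction functions simultaneously: (1 − (−0.25)(−0.25))q_{Mesa} = 15 − 0.25·12.75, so 0.9375q_{Mesa} = 11.8125 and q_{Mesa} = 12.6.
Then q_{Largo} = 12.75 − 0.25·12.6 = 9.6.
P_{Mesa} = 83 − 2·12.6 − 9.6 = 48.2.
Profit = (48.2 − 23)·12.6 = 317.52.

317.52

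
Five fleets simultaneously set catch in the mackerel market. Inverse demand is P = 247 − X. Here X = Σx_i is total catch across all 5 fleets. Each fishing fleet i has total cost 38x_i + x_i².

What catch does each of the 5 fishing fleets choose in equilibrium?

A representative fishing fleet's profit is π_i = x_i(247 − X) − 38x_i − x_i², with X = x_i + Σ_{j≠i} x_j.
First-order condition: 209 − 4x_i − Σ_{j≠i} x_j = 0.
In a symmetric equilibrium every fishing fleet chooses the same x, so Σ_{j≠i} x_j = 4x. The condition becomes 209 − 8x = 0, giving x = 209/8 = 26.125.

26.125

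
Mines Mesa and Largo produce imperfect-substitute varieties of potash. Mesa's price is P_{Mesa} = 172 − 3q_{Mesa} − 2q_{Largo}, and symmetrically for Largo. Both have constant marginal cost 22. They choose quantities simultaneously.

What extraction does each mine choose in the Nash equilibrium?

18.75

Mine Mesa's profit: π = q_{Mesa}(172 − 3q_{Mesa} − 2q_{Largo}) − 22q_{Mesa}.
∂π/∂q_{Mesa} = 150 − 6q_{Mesa} − 2q_{Largo} = 0 ⇒ q_{Mesa} = 25 − (1/3)q_{Largo}.
The game is symmetric, so in equilibrium q_{Largo} = q_{Mesa}: the reaction function gives (4/3)q_{Mesa} = 25, hence q_{Mesa} = 18.75.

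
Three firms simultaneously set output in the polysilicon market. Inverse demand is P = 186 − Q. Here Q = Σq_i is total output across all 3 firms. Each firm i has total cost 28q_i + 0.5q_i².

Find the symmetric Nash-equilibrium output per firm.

31.6

A representative firm's profit is π_i = q_i(186 − Q) − 28q_i − 0.5q_i², with Q = q_i + Σ_{j≠i} q_j.
First-order condition: 158 − 3q_i − Σ_{j≠i} q_j = 0.
Imposing symmetry (q_j = q for all j) turns Σ_{j≠i} q_j into 2q, so 158 = 5q and q = 31.6.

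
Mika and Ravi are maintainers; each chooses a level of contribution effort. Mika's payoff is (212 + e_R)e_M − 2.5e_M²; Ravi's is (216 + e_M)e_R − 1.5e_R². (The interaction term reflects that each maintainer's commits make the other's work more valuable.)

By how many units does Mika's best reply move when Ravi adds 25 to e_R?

5

Expanding Mika's payoff: 212e_M + e_Re_M − 2.5e_M².
∂π/∂e_M = 212 + e_R − 5e_M = 0, so e_M = 42.4 + 0.2e_R.
The reaction-function slope is 0.2, so a 25-unit rise in e_R moves e_M by 0.2 × 25 = 5. Mika's best response rises — the actions are strategic complements.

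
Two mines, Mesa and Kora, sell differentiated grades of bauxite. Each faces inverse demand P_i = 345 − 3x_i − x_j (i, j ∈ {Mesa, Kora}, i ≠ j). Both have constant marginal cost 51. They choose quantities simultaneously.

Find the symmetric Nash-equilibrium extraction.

Mine Mesa's profit: π = x_{Mesa}(345 − 3x_{Mesa} − x_{Kora}) − 51x_{Mesa}.
∂π/∂x_{Mesa} = 294 − 6x_{Mesa} − x_{Kora} = 0 ⇒ x_{Mesa} = 49 − (1/6)x_{Kora}.
Setting x_{Mesa} = x_{Kora} in the reaction function: x_{Mesa} = 49 − (1/6)x_{Mesa}, so x_{Mesa} = 49 / (7/6) = 42.

42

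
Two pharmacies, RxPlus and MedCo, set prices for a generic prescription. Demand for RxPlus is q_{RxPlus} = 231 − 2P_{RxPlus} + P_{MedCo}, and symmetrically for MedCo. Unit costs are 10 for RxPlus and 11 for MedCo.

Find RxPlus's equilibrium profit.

RxPlus's profit: π = (P_{RxPlus} − 10)(231 − 2P_{RxPlus} + P_{MedCo}).
∂π/∂P_{RxPlus} = 251 − 4P_{RxPlus} + P_{MedCo} = 0 ⇒ P_{RxPlus} = 62.75 + 0.25P_{MedCo}.
Similarly P_{MedCo} = 63.25 + 0.25P_{RxPlus}.
Solving the two reaction functions simultaneously: (1 − (0.25)(0.25))P_{RxPlus} = 62.75 + 0.25·63.25, so 0.9375P_{RxPlus} = 78.5625 and P_{RxPlus} = 83.8.
Then P_{MedCo} = 63.25 + 0.25·83.8 = 84.2.
q_{RxPlus} = 231 − 2·83.8 + 84.2 = 147.6.
Profit = (83.8 − 10)·147.6 = 10892.88.

10892.88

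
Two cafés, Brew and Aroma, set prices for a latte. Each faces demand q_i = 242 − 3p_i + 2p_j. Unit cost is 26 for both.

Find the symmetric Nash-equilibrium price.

Brew's profit: π = (p_{Brew} − 26)(242 − 3p_{Brew} + 2p_{Aroma}).
∂π/∂p_{Brew} = 320 − 6p_{Brew} + 2p_{Aroma} = 0 ⇒ p_{Brew} = 160/3 + (1/3)p_{Aroma}.
The game is symmetric, so in equilibrium p_{Aroma} = p_{Brew}: the reaction function gives (2/3)p_{Brew} = 160/3, hence p_{Brew} = 80.

80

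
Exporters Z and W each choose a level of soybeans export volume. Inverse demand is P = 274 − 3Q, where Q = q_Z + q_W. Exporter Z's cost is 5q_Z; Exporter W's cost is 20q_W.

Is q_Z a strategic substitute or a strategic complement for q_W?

Exporter Z's profit: π = q_Z(274 − 3(q_Z + q_W)) − 5q_Z.
∂π/∂q_Z = 269 − 6q_Z − 3q_W = 0, so q_Z = 269/6 − 0.5q_W.
The best-response slope dq_Z/dq_W = −0.5 < 0: the reaction function is downward-sloping, so the choices are strategic substitutes.

strategic substitutes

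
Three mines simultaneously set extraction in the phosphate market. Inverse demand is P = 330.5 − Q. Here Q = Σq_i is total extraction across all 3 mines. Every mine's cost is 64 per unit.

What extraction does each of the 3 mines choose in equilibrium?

A representative mine's profit is π_i = q_i(330.5 − Q) − 64q_i, with Q = q_i + Σ_{j≠i} q_j.
First-order condition: 266.5 − 2q_i − Σ_{j≠i} q_j = 0.
In a symmetric equilibrium every mine chooses the same q, so Σ_{j≠i} q_j = 2q. The condition becomes 266.5 − 4q = 0, giving q = 266.5/4 = 66.625.

66.625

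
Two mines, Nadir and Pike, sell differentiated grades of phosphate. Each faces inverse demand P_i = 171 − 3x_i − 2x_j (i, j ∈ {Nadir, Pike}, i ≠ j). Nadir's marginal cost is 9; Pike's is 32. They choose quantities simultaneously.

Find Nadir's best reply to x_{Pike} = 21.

Mine Nadir's profit: π = x_{Nadir}(171 − 3x_{Nadir} − 2x_{Pike}) − 9x_{Nadir}.
∂π/∂x_{Nadir} = 162 − 6x_{Nadir} − 2x_{Pike} = 0 ⇒ x_{Nadir} = 27 − (1/3)x_{Pike}.
At x_{Pike} = 21: x_{Nadir} = 27 − (1/3)·21 = 20.

20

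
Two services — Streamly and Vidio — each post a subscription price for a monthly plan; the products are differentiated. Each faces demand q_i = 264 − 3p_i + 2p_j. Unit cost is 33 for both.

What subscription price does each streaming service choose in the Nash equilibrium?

Streamly's profit: π = (p_{Streamly} − 33)(264 − 3p_{Streamly} + 2p_{Vidio}).
∂π/∂p_{Streamly} = 363 − 6p_{Streamly} + 2p_{Vidio} = 0 ⇒ p_{Streamly} = 60.5 + (1/3)p_{Vidio}.
Setting p_{Streamly} = p_{Vidio} in the reaction function: p_{Streamly} = 60.5 + (1/3)p_{Streamly}, so p_{Streamly} = 60.5 / (2/3) = 90.75.

90.75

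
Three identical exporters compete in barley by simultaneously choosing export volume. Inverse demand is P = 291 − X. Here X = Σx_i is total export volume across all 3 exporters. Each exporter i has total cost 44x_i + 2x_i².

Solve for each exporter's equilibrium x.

30.875

A representative exporter's profit is π_i = x_i(291 − X) − 44x_i − 2x_i², with X = x_i + Σ_{j≠i} x_j.
First-order condition: 247 − 6x_i − Σ_{j≠i} x_j = 0.
In a symmetric equilibrium every exporter chooses the same x, so Σ_{j≠i} x_j = 2x. The condition becomes 247 − 8x = 0, giving x = 247/8 = 30.875.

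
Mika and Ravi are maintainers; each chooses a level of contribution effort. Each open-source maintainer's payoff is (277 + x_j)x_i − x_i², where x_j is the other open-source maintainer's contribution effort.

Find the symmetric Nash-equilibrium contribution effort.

277

Mika's payoff is (277 + x_R)x_M − x_M².
∂π/∂x_M = 277 + x_R − 2x_M = 0, so x_M = 138.5 + 0.5x_R.
Setting x_M = x_R in the reaction function: x_M = 138.5 + 0.5x_M, so x_M = 138.5 / 0.5 = 277.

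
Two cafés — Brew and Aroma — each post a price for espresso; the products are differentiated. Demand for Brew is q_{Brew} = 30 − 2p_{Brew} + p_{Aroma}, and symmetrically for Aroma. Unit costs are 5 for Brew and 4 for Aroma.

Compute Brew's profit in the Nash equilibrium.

134.48

Brew's profit: π = (p_{Brew} − 5)(30 − 2p_{Brew} + p_{Aroma}).
∂π/∂p_{Brew} = 40 − 4p_{Brew} + p_{Aroma} = 0 ⇒ p_{Brew} = 10 + 0.25p_{Aroma}.
Similarly p_{Aroma} = 9.5 + 0.25p_{Brew}.
Solving the two reaction functions simultaneously: (1 − (0.25)(0.25))p_{Brew} = 10 + 0.25·9.5, so 0.9375p_{Brew} = 12.375 and p_{Brew} = 13.2.
Then p_{Aroma} = 9.5 + 0.25·13.2 = 12.8.
q_{Brew} = 30 − 2·13.2 + 12.8 = 16.4.
Profit = (13.2 − 5)·16.4 = 134.48.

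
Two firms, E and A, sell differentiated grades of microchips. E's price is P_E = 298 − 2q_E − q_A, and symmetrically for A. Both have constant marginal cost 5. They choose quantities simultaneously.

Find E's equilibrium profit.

Firm E's profit: π = q_E(298 − 2q_E − q_A) − 5q_E.
∂π/∂q_E = 293 − 4q_E − q_A = 0 ⇒ q_E = 73.25 − 0.25q_A.
Setting q_E = q_A in the reaction function: q_E = 73.25 − 0.25q_E, so q_E = 73.25 / 1.25 = 58.6.
P_E = 298 − 2·58.6 − 58.6 = 122.2.
Profit = (122.2 − 5)·58.6 = 6867.92.

6867.92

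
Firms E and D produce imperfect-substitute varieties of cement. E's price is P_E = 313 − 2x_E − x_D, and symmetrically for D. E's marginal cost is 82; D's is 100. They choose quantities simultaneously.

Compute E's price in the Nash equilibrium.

Firm E's profit: π = x_E(313 − 2x_E − x_D) − 82x_E.
∂π/∂x_E = 231 − 4x_E − x_D = 0 ⇒ x_E = 57.75 − 0.25x_D.
Similarly x_D = 53.25 − 0.25x_E.
Solving the two reaction functions simultaneously: (1 − (−0.25)(−0.25))x_E = 57.75 − 0.25·53.25, so 0.9375x_E = 44.4375 and x_E = 47.4.
Then x_D = 53.25 − 0.25·47.4 = 41.4.
P_E = 313 − 2·47.4 − 41.4 = 176.8.

176.8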